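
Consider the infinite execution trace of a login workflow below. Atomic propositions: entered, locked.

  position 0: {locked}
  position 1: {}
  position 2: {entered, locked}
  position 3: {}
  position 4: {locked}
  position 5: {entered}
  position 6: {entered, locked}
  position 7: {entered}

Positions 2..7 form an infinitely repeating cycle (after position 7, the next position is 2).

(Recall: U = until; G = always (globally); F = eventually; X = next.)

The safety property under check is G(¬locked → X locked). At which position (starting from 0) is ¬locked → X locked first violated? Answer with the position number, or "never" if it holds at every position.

¬locked → X locked holds at every position 0..7, and those are all the positions the trace ever visits, so the invariant G(¬locked → X locked) is never violated.

never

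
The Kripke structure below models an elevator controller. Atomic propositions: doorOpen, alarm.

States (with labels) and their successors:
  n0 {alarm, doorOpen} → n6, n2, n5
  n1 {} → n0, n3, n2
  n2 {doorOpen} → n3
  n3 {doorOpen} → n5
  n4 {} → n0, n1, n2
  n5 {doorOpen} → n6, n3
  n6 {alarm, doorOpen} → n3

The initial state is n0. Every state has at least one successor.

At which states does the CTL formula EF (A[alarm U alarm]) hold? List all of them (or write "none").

{n0, n1, n2, n3, n4, n5, n6}

States satisfying A[alarm U alarm]: {n0, n6}.
States satisfying EF (A[alarm U alarm]): {n0, n1, n2, n3, n4, n5, n6}.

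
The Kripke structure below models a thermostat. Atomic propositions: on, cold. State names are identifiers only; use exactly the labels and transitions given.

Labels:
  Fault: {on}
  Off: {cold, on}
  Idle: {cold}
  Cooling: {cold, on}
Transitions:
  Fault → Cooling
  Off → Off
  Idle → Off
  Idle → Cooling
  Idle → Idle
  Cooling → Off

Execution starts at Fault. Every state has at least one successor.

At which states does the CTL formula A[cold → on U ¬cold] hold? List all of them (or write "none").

{Fault}

States satisfying cold → on: {Fault, Off, Cooling}.
States satisfying ¬cold: {Fault}.
States satisfying A[cold → on U ¬cold]: {Fault}.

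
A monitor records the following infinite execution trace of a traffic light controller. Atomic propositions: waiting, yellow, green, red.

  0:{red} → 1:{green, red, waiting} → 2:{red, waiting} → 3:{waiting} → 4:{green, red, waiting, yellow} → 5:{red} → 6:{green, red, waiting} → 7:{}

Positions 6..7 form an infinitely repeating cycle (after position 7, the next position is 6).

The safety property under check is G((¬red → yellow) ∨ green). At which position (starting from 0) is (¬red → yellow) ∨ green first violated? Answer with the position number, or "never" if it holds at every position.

Check (¬red → yellow) ∨ green at each position in order: 0 ✓, 1 ✓, 2 ✓.
At position 3 the labels are {waiting}, so (¬red → yellow) ∨ green is false there. This is the first violation.

3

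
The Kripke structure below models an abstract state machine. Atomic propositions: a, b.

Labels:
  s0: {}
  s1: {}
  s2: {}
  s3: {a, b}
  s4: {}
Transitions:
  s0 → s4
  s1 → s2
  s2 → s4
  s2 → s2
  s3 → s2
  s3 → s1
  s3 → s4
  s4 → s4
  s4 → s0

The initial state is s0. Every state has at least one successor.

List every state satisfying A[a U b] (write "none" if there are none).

States satisfying a: {s3}.
States satisfying b: {s3}.
States satisfying A[a U b]: {s3}.

{s3}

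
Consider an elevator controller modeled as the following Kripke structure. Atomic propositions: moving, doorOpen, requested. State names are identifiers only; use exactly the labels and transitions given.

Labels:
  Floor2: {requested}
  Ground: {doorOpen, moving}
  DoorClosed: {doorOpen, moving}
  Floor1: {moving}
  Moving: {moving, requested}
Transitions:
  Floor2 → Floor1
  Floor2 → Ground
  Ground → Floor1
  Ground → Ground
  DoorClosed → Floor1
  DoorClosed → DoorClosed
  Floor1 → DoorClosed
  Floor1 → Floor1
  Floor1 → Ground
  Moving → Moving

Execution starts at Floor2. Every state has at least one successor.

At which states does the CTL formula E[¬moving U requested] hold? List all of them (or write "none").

{Floor2, Moving}

States satisfying ¬moving: {Floor2}.
States satisfying requested: {Floor2, Moving}.
States satisfying E[¬moving U requested]: {Floor2, Moving}.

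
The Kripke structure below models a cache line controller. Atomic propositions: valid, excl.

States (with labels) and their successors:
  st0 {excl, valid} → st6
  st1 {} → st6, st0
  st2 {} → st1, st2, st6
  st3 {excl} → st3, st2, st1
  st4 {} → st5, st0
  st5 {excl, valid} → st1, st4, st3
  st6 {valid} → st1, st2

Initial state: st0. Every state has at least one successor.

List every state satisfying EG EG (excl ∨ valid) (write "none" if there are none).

States satisfying EG (excl ∨ valid): {st3, st5}.
States satisfying EG EG (excl ∨ valid): {st3, st5}.

{st3, st5}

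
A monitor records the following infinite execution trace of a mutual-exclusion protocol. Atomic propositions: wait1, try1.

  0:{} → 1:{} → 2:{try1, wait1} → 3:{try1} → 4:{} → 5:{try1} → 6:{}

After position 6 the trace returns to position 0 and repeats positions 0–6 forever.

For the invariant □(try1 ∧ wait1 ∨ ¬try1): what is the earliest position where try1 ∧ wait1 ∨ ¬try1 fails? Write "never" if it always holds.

3

Check try1 ∧ wait1 ∨ ¬try1 at each position in order: 0 ✓, 1 ✓, 2 ✓.
At position 3 the labels are {try1}, so try1 ∧ wait1 ∨ ¬try1 is false there. This is the first violation.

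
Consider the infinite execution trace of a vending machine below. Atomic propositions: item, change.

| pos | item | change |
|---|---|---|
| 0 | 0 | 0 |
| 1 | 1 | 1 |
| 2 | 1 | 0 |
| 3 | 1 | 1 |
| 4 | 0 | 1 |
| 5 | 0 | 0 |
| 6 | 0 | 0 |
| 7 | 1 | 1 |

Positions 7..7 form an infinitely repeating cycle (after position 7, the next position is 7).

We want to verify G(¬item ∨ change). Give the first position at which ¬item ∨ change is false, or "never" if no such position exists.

2

Check ¬item ∨ change at each position in order: 0 ✓, 1 ✓.
At position 2 the labels are {item}, so ¬item ∨ change is false there. This is the first violation.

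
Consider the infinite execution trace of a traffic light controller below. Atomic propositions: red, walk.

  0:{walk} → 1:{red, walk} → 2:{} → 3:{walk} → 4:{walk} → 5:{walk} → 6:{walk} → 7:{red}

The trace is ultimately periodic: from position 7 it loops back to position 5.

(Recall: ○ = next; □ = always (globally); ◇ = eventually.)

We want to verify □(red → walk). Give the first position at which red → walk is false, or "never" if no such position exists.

Check red → walk at each position in order: 0 ✓, 1 ✓, 2 ✓, 3 ✓, 4 ✓, 5 ✓, 6 ✓.
At position 7 the labels are {red}, so red → walk is false there. This is the first violation.

7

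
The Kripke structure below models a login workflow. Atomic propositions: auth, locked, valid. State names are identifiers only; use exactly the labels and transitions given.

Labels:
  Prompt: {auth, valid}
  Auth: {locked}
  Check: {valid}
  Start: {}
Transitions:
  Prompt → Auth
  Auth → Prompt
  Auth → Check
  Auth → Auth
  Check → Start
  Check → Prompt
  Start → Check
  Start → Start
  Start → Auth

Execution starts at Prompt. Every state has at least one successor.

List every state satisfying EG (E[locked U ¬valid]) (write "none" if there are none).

States satisfying E[locked U ¬valid]: {Auth, Start}.
States satisfying EG (E[locked U ¬valid]): {Auth, Start}.

{Auth, Start}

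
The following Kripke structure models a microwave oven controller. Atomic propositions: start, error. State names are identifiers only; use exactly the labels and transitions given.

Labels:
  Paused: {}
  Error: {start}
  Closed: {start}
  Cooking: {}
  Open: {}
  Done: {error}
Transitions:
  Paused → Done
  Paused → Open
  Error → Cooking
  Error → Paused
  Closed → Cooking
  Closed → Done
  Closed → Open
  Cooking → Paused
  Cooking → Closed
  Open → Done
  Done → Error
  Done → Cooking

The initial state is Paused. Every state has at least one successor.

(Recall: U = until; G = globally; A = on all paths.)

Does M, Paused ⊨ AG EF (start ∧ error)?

States satisfying EF (start ∧ error): ∅.
States satisfying AG EF (start ∧ error): ∅.
Closed is reachable from Paused and violates EF (start ∧ error), so AG fails at Paused.
Paused ∉ Sat(AG EF (start ∧ error)).

No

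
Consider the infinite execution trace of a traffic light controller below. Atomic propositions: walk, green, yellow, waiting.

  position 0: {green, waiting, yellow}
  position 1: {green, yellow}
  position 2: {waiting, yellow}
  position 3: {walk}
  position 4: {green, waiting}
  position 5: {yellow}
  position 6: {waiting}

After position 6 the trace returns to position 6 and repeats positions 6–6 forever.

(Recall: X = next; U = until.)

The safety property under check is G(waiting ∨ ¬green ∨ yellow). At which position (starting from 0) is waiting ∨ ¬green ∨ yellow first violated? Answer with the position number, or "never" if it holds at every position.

never

waiting ∨ ¬green ∨ yellow holds at every position 0..6, and those are all the positions the trace ever visits, so the invariant G(waiting ∨ ¬green ∨ yellow) is never violated.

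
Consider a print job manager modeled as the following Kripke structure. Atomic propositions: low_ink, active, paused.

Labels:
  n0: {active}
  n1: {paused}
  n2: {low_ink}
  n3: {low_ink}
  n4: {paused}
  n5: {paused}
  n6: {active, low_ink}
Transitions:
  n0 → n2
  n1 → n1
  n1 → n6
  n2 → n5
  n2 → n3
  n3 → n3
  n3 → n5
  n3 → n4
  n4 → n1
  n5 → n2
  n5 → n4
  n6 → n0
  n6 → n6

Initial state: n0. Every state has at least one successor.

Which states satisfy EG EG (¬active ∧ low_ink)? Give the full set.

{n2, n3}

States satisfying EG (¬active ∧ low_ink): {n2, n3}.
States satisfying EG EG (¬active ∧ low_ink): {n2, n3}.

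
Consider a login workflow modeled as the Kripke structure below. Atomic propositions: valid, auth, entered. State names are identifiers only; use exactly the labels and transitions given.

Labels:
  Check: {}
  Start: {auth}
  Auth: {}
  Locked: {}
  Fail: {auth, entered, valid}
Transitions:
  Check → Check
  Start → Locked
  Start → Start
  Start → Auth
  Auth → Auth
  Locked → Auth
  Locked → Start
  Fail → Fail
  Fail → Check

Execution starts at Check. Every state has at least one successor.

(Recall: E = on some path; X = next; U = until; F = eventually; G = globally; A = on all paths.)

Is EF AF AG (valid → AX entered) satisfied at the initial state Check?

Yes

States satisfying AF AG (valid → AX entered): {Check, Start, Auth, Locked}.
States satisfying EF AF AG (valid → AX entered): {Check, Start, Auth, Locked, Fail}.
Some path from Check reaches a state where AF AG (valid → AX entered) holds.
Check ∈ Sat(EF AF AG (valid → AX entered)).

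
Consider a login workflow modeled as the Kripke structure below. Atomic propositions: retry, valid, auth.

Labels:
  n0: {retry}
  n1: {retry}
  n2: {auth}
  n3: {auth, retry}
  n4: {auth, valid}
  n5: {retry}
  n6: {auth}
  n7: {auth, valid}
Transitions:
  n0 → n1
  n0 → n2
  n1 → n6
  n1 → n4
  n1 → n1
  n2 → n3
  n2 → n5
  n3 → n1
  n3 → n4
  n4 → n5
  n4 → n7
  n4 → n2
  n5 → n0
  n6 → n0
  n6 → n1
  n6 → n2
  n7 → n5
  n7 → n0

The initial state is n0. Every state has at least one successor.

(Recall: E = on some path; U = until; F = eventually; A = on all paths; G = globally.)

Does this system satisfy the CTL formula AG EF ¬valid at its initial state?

Satisfied

States satisfying EF ¬valid: {n0, n1, n2, n3, n4, n5, n6, n7}.
States satisfying AG EF ¬valid: {n0, n1, n2, n3, n4, n5, n6, n7}.
Every state reachable from n0 satisfies EF ¬valid.
n0 ∈ Sat(AG EF ¬valid).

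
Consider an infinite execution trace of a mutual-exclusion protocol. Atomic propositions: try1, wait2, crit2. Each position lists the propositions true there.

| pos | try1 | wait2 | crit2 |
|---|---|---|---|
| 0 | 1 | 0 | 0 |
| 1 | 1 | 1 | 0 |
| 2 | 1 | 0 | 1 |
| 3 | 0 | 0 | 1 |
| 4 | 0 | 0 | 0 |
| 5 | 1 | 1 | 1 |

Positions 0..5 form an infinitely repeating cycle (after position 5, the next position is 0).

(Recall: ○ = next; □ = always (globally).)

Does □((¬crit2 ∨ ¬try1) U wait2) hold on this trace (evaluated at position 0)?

(¬crit2 ∨ ¬try1) U wait2 must hold at every position from 0 onward. It fails at position 2, so □((¬crit2 ∨ ¬try1) U wait2) is false.

No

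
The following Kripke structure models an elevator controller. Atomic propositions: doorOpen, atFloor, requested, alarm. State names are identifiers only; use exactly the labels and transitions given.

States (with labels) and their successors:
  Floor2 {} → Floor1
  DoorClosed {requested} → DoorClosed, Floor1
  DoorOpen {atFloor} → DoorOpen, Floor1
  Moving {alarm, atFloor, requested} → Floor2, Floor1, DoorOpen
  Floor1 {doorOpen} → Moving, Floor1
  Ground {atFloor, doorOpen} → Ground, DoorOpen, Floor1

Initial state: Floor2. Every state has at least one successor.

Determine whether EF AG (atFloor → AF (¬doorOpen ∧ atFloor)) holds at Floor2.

Yes

States satisfying AG (atFloor → AF (¬doorOpen ∧ atFloor)): {Floor2, DoorClosed, DoorOpen, Moving, Floor1}.
States satisfying EF AG (atFloor → AF (¬doorOpen ∧ atFloor)): {Floor2, DoorClosed, DoorOpen, Moving, Floor1, Ground}.
Some path from Floor2 reaches a state where AG (atFloor → AF (¬doorOpen ∧ atFloor)) holds.
Floor2 ∈ Sat(EF AG (atFloor → AF (¬doorOpen ∧ atFloor))).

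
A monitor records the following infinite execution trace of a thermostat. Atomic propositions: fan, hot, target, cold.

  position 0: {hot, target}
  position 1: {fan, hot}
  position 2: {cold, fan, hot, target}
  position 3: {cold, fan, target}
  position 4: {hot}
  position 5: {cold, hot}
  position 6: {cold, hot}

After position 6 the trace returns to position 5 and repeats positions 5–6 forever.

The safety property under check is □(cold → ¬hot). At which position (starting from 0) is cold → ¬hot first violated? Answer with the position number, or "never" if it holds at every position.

Check cold → ¬hot at each position in order: 0 ✓, 1 ✓.
At position 2 the labels are {cold, fan, hot, target}, so cold → ¬hot is false there. This is the first violation.

2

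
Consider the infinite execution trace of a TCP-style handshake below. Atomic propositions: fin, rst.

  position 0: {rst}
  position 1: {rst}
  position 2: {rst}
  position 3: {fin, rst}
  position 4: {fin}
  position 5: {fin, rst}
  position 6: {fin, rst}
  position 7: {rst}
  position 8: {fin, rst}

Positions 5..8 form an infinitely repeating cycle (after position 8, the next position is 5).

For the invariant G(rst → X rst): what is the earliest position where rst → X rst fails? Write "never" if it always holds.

3

Check rst → X rst at each position in order: 0 ✓, 1 ✓, 2 ✓.
At position 3 the labels are {fin, rst} and the next position 4 has {fin}, so rst → X rst is false there. This is the first violation.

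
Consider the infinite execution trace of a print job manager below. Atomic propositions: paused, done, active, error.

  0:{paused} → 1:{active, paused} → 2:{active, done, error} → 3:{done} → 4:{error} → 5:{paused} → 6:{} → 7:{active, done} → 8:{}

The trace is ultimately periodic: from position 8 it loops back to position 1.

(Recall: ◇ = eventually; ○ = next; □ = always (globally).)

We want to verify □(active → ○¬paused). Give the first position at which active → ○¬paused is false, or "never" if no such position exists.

never

active → ○¬paused holds at every position 0..8, and those are all the positions the trace ever visits, so the invariant □(active → ○¬paused) is never violated.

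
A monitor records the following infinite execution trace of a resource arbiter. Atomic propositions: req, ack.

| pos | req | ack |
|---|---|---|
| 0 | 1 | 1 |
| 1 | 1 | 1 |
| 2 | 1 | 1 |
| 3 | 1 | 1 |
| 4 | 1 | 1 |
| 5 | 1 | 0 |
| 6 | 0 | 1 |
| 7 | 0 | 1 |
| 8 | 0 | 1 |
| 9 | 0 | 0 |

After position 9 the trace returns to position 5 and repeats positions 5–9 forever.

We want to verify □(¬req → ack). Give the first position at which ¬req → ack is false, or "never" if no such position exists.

Check ¬req → ack at each position in order: 0 ✓, 1 ✓, 2 ✓, 3 ✓, 4 ✓, 5 ✓, 6 ✓, 7 ✓, 8 ✓.
At position 9 the labels are {}, so ¬req → ack is false there. This is the first violation.

9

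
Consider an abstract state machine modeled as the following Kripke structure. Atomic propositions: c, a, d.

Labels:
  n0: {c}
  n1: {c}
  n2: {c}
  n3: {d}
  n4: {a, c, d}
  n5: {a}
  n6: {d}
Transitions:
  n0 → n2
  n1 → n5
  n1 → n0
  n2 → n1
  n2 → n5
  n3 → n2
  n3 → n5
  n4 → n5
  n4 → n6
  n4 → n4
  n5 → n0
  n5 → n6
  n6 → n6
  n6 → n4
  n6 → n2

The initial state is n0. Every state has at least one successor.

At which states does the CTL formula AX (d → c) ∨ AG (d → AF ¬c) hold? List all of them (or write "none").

States satisfying d → c: {n0, n1, n2, n4, n5}.
States satisfying AX (d → c): {n0, n1, n2, n3}.
States satisfying d → AF ¬c: {n0, n1, n2, n3, n5, n6}.
States satisfying AG (d → AF ¬c): ∅.
States satisfying AX (d → c) ∨ AG (d → AF ¬c): {n0, n1, n2, n3}.

{n0, n1, n2, n3}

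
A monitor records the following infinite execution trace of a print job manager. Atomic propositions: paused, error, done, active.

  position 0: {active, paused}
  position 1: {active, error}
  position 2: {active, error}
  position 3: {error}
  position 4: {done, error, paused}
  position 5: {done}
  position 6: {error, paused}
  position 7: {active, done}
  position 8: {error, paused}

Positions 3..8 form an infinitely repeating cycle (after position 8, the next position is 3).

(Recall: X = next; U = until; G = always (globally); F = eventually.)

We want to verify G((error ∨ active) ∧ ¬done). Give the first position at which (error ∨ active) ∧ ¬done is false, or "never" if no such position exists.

4

Check (error ∨ active) ∧ ¬done at each position in order: 0 ✓, 1 ✓, 2 ✓, 3 ✓.
At position 4 the labels are {done, error, paused}, so (error ∨ active) ∧ ¬done is false there. This is the first violation.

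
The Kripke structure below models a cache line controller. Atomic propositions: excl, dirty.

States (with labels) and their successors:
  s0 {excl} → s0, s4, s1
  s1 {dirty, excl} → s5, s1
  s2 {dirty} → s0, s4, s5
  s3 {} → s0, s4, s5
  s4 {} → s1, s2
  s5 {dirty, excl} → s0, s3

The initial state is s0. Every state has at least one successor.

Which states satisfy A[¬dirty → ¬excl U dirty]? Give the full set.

States satisfying ¬dirty → ¬excl: {s1, s2, s3, s4, s5}.
States satisfying dirty: {s1, s2, s5}.
States satisfying A[¬dirty → ¬excl U dirty]: {s1, s2, s4, s5}.

{s1, s2, s4, s5}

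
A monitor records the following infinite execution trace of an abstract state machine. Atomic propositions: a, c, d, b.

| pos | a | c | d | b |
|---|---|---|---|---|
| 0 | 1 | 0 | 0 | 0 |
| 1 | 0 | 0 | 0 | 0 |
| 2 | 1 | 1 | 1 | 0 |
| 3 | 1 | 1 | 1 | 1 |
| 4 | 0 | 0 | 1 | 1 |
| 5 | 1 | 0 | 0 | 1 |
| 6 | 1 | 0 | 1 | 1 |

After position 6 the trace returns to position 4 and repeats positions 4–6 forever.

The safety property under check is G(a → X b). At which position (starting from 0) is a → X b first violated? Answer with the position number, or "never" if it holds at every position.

0

At position 0 the labels are {a} and the next position 1 has {}, so a → X b is false there. This is the first violation.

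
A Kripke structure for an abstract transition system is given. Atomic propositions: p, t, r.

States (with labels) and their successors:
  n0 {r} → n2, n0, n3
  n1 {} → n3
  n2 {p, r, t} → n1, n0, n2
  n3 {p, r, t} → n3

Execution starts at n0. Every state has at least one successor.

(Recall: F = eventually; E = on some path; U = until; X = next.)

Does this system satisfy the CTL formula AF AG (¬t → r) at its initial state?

States satisfying AG (¬t → r): {n3}.
States satisfying AF AG (¬t → r): {n1, n3}.
There is a path from n0 along which AG (¬t → r) never holds.
n0 ∉ Sat(AF AG (¬t → r)).

No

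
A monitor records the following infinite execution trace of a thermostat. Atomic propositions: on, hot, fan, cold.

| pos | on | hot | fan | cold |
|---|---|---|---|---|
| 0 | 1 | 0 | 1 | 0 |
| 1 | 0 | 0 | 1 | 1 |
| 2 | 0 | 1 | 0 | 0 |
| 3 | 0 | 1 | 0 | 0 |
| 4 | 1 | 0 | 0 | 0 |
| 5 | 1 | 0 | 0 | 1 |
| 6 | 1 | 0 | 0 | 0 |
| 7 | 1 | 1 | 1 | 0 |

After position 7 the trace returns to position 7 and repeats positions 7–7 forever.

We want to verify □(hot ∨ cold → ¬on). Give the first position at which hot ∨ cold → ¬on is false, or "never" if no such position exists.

5

Check hot ∨ cold → ¬on at each position in order: 0 ✓, 1 ✓, 2 ✓, 3 ✓, 4 ✓.
At position 5 the labels are {cold, on}, so hot ∨ cold → ¬on is false there. This is the first violation.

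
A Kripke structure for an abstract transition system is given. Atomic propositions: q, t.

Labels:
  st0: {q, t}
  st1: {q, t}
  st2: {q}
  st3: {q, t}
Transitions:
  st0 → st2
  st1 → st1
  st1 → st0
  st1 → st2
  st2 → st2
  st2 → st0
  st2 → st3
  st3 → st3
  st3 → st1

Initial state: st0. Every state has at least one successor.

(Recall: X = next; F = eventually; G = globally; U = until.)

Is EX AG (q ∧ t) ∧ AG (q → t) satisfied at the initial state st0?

Violated

States satisfying AG (q ∧ t): ∅.
States satisfying EX AG (q ∧ t): ∅.
States satisfying q → t: {st0, st1, st3}.
States satisfying AG (q → t): ∅.
States satisfying EX AG (q ∧ t) ∧ AG (q → t): ∅.
st0 ∉ Sat(EX AG (q ∧ t) ∧ AG (q → t)).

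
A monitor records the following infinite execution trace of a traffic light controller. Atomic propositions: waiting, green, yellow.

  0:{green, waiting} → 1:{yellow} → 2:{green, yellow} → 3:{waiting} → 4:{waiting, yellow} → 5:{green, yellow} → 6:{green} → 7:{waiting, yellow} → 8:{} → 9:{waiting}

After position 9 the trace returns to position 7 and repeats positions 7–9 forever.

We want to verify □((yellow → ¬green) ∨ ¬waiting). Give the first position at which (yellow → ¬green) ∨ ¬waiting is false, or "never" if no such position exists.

never

(yellow → ¬green) ∨ ¬waiting holds at every position 0..9, and those are all the positions the trace ever visits, so the invariant □((yellow → ¬green) ∨ ¬waiting) is never violated.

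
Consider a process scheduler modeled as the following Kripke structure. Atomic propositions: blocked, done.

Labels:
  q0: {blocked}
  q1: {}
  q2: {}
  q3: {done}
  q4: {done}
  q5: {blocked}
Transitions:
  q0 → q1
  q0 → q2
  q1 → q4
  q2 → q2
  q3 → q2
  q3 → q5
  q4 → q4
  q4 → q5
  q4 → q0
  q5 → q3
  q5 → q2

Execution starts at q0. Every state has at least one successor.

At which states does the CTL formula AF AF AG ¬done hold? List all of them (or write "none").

States satisfying AF AG ¬done: {q2}.
States satisfying AF AF AG ¬done: {q2}.

{q2}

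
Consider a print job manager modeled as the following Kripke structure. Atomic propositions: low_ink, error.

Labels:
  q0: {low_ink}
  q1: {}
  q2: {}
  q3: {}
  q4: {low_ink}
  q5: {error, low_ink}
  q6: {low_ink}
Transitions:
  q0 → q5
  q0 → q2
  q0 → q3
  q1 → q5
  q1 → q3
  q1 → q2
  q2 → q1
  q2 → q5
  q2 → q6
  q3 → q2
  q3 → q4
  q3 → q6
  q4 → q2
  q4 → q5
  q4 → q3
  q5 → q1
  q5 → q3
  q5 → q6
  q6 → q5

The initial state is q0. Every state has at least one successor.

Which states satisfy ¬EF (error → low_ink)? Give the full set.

none

States satisfying error → low_ink: {q0, q1, q2, q3, q4, q5, q6}.
States satisfying EF (error → low_ink): {q0, q1, q2, q3, q4, q5, q6}.
States satisfying ¬EF (error → low_ink): ∅.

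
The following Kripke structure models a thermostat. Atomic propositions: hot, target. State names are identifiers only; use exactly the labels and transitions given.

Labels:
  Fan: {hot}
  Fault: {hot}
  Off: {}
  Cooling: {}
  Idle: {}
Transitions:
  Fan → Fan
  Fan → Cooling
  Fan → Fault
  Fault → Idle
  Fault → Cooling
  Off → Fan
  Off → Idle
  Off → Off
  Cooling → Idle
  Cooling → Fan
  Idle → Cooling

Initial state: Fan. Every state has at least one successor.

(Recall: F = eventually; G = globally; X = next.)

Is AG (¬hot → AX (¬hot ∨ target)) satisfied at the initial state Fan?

Does not hold

States satisfying ¬hot → AX (¬hot ∨ target): {Fan, Fault, Idle}.
States satisfying AG (¬hot → AX (¬hot ∨ target)): ∅.
Cooling is reachable from Fan and violates ¬hot → AX (¬hot ∨ target), so AG fails at Fan.
Fan ∉ Sat(AG (¬hot → AX (¬hot ∨ target))).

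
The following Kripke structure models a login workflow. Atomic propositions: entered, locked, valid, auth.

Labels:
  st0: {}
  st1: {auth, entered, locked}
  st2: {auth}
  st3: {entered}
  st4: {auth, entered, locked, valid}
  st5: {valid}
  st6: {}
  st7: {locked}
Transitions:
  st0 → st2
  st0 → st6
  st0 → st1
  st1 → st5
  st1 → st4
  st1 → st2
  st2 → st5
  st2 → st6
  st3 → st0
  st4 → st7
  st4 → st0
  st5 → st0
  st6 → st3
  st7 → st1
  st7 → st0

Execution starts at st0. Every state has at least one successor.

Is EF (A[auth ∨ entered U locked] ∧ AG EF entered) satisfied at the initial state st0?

Holds

States satisfying A[auth ∨ entered U locked] ∧ AG EF entered: {st1, st4, st7}.
States satisfying EF (A[auth ∨ entered U locked] ∧ AG EF entered): {st0, st1, st2, st3, st4, st5, st6, st7}.
Some path from st0 reaches a state where A[auth ∨ entered U locked] ∧ AG EF entered holds.
st0 ∈ Sat(EF (A[auth ∨ entered U locked] ∧ AG EF entered)).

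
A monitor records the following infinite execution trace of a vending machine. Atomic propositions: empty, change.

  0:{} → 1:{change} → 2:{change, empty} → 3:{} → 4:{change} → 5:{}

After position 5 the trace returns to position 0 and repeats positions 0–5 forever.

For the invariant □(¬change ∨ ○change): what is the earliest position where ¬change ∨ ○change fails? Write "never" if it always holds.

Check ¬change ∨ ○change at each position in order: 0 ✓, 1 ✓.
At position 2 the labels are {change, empty} and the next position 3 has {}, so ¬change ∨ ○change is false there. This is the first violation.

2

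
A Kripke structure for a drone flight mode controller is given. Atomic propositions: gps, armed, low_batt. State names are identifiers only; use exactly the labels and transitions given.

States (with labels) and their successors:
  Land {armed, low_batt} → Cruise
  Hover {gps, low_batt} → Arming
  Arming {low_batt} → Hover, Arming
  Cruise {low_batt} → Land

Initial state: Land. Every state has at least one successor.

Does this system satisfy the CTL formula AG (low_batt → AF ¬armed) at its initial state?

Holds

States satisfying low_batt → AF ¬armed: {Land, Hover, Arming, Cruise}.
States satisfying AG (low_batt → AF ¬armed): {Land, Hover, Arming, Cruise}.
Every state reachable from Land satisfies low_batt → AF ¬armed.
Land ∈ Sat(AG (low_batt → AF ¬armed)).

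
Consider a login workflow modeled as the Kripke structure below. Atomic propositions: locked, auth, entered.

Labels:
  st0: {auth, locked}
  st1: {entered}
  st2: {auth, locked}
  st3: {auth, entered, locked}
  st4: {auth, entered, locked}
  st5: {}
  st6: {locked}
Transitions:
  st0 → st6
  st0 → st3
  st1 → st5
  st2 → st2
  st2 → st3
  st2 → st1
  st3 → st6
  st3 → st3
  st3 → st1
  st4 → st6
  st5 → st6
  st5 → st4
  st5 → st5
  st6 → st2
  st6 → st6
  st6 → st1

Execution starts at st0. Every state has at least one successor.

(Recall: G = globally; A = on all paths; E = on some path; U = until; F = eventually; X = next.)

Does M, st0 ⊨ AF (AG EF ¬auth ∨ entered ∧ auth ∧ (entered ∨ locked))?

Satisfied

States satisfying AG EF ¬auth ∨ entered ∧ auth ∧ (entered ∨ locked): {st0, st1, st2, st3, st4, st5, st6}.
States satisfying AF (AG EF ¬auth ∨ entered ∧ auth ∧ (entered ∨ locked)): {st0, st1, st2, st3, st4, st5, st6}.
st0 ∈ Sat(AF (AG EF ¬auth ∨ entered ∧ auth ∧ (entered ∨ locked))).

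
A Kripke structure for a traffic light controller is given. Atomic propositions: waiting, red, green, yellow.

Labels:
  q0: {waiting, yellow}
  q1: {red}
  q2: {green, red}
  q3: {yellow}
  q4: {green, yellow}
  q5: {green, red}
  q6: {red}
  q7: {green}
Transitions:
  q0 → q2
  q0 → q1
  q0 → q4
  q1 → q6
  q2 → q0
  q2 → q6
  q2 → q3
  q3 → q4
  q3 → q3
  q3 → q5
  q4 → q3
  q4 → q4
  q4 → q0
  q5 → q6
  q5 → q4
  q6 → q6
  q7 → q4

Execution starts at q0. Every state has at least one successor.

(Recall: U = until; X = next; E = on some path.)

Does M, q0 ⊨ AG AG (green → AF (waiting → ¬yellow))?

States satisfying AG (green → AF (waiting → ¬yellow)): {q0, q1, q2, q3, q4, q5, q6, q7}.
States satisfying AG AG (green → AF (waiting → ¬yellow)): {q0, q1, q2, q3, q4, q5, q6, q7}.
Every state reachable from q0 satisfies AG (green → AF (waiting → ¬yellow)).
q0 ∈ Sat(AG AG (green → AF (waiting → ¬yellow))).

Yes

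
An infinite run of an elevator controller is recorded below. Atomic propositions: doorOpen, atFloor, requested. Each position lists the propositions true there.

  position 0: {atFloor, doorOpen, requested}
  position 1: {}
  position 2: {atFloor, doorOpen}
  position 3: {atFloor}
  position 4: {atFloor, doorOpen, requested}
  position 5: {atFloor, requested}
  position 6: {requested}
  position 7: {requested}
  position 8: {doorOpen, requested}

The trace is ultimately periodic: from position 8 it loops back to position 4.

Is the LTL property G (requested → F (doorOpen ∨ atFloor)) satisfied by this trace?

requested → F (doorOpen ∨ atFloor) holds at every position 0..8, and those are all positions ever visited, so G (requested → F (doorOpen ∨ atFloor)) holds.
Positions where requested holds: 0, 4, 5, 6, 7, 8.
Check F (doorOpen ∨ atFloor) at each: 0→ok, 4→ok, 5→ok, 6→ok, 7→ok, 8→ok.

Holds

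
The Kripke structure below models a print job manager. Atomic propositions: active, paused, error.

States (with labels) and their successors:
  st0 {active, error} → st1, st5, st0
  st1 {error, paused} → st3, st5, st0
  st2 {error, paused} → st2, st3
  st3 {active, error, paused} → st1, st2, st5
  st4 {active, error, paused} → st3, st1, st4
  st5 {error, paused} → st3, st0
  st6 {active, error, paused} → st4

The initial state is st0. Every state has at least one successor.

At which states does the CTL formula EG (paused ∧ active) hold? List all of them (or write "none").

{st4, st6}

States satisfying paused ∧ active: {st3, st4, st6}.
States satisfying EG (paused ∧ active): {st4, st6}.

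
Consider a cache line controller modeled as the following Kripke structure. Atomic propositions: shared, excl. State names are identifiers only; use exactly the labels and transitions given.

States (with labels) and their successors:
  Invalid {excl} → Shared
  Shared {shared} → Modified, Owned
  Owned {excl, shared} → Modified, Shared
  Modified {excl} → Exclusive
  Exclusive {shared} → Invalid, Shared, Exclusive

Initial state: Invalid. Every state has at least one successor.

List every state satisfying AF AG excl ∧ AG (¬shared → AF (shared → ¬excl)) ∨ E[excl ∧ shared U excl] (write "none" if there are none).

{Invalid, Owned, Modified}

States satisfying AG excl: ∅.
States satisfying AF AG excl: ∅.
States satisfying ¬shared → AF (shared → ¬excl): {Invalid, Shared, Owned, Modified, Exclusive}.
States satisfying AG (¬shared → AF (shared → ¬excl)): {Invalid, Shared, Owned, Modified, Exclusive}.
States satisfying AF AG excl ∧ AG (¬shared → AF (shared → ¬excl)): ∅.
States satisfying excl ∧ shared: {Owned}.
States satisfying excl: {Invalid, Owned, Modified}.
States satisfying E[excl ∧ shared U excl]: {Invalid, Owned, Modified}.
States satisfying AF AG excl ∧ AG (¬shared → AF (shared → ¬excl)) ∨ E[excl ∧ shared U excl]: {Invalid, Owned, Modified}.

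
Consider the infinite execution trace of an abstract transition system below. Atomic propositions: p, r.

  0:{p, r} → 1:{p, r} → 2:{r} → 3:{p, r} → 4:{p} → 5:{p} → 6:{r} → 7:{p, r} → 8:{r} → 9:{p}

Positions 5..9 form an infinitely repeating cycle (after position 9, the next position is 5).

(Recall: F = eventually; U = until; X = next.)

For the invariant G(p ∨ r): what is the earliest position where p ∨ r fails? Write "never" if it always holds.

never

p ∨ r holds at every position 0..9, and those are all the positions the trace ever visits, so the invariant G(p ∨ r) is never violated.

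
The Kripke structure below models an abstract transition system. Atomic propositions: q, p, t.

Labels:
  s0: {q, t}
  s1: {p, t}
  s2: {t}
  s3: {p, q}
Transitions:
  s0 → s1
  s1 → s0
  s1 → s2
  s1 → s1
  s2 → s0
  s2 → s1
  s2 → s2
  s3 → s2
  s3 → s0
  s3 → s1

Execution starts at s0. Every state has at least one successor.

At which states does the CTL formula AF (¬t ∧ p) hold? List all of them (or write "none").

{s3}

States satisfying ¬t ∧ p: {s3}.
States satisfying AF (¬t ∧ p): {s3}.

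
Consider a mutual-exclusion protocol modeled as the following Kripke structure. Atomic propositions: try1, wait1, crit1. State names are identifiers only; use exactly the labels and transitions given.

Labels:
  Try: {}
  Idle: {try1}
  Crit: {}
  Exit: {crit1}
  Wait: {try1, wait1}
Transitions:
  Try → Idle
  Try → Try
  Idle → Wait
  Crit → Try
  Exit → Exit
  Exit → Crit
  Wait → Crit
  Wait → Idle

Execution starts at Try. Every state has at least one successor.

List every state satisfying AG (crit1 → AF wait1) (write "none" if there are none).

{Try, Idle, Crit, Wait}

States satisfying crit1 → AF wait1: {Try, Idle, Crit, Wait}.
States satisfying AG (crit1 → AF wait1): {Try, Idle, Crit, Wait}.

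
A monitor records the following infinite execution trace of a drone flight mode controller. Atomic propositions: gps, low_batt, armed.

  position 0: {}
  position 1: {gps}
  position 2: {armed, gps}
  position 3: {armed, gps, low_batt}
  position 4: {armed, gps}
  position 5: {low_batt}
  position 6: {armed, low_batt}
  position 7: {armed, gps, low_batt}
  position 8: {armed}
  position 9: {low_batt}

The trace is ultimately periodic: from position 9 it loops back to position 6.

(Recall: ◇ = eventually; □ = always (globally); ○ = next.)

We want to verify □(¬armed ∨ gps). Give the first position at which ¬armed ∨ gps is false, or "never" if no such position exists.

Check ¬armed ∨ gps at each position in order: 0 ✓, 1 ✓, 2 ✓, 3 ✓, 4 ✓, 5 ✓.
At position 6 the labels are {armed, low_batt}, so ¬armed ∨ gps is false there. This is the first violation.

6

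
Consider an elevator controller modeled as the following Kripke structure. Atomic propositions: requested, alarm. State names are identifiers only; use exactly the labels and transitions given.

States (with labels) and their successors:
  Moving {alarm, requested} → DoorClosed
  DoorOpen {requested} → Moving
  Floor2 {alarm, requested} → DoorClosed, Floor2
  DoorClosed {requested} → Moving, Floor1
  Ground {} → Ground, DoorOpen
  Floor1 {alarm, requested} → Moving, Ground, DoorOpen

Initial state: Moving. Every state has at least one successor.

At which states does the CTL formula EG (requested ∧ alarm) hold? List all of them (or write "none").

{Floor2}

States satisfying requested ∧ alarm: {Moving, Floor2, Floor1}.
States satisfying EG (requested ∧ alarm): {Floor2}.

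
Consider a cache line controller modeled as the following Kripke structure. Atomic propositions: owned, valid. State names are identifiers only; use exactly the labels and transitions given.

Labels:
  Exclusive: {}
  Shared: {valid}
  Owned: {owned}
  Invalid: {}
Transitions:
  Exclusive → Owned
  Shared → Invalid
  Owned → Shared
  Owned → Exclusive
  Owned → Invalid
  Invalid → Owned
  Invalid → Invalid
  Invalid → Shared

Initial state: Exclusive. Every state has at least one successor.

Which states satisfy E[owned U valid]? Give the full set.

{Shared, Owned}

States satisfying owned: {Owned}.
States satisfying valid: {Shared}.
States satisfying E[owned U valid]: {Shared, Owned}.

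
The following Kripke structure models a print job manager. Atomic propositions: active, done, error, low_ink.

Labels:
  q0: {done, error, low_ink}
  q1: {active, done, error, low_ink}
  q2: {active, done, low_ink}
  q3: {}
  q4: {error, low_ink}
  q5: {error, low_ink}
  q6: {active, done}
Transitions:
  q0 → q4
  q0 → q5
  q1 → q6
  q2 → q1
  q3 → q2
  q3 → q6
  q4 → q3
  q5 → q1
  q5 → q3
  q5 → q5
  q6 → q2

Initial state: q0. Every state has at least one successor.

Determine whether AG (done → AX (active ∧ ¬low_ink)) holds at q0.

States satisfying done → AX (active ∧ ¬low_ink): {q1, q3, q4, q5}.
States satisfying AG (done → AX (active ∧ ¬low_ink)): ∅.
q0 is reachable from q0 and violates done → AX (active ∧ ¬low_ink), so AG fails at q0.
q0 ∉ Sat(AG (done → AX (active ∧ ¬low_ink))).

Violated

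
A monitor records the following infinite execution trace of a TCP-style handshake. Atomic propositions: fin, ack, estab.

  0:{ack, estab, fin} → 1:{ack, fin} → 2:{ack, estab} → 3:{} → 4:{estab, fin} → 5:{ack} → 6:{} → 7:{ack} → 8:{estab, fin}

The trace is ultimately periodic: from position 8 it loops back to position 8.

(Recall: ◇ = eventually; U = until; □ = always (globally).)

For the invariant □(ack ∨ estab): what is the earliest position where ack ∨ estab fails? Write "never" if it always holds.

3

Check ack ∨ estab at each position in order: 0 ✓, 1 ✓, 2 ✓.
At position 3 the labels are {}, so ack ∨ estab is false there. This is the first violation.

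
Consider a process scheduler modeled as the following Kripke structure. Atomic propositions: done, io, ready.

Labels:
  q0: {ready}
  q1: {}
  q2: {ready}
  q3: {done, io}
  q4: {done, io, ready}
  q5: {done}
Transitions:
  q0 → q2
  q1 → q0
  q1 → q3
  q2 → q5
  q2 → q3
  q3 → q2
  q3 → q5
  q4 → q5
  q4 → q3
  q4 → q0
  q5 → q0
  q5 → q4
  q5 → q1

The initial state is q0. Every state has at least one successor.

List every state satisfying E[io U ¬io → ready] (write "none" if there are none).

States satisfying io: {q3, q4}.
States satisfying ¬io → ready: {q0, q2, q3, q4}.
States satisfying E[io U ¬io → ready]: {q0, q2, q3, q4}.

{q0, q2, q3, q4}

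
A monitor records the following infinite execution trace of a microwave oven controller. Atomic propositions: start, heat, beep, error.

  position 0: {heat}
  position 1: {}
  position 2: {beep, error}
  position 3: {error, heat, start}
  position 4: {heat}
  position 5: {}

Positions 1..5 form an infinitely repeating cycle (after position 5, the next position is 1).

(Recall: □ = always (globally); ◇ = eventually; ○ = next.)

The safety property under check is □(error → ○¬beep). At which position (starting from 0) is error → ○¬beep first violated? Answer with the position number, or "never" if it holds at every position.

never

error → ○¬beep holds at every position 0..5, and those are all the positions the trace ever visits, so the invariant □(error → ○¬beep) is never violated.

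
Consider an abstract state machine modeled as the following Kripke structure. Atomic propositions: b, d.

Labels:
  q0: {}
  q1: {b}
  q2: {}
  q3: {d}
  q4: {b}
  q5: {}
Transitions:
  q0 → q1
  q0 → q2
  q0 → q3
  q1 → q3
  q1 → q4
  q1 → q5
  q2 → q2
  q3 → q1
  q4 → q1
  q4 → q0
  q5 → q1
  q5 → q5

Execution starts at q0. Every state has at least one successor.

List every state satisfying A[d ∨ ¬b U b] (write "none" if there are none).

States satisfying d ∨ ¬b: {q0, q2, q3, q5}.
States satisfying b: {q1, q4}.
States satisfying A[d ∨ ¬b U b]: {q1, q3, q4}.

{q1, q3, q4}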